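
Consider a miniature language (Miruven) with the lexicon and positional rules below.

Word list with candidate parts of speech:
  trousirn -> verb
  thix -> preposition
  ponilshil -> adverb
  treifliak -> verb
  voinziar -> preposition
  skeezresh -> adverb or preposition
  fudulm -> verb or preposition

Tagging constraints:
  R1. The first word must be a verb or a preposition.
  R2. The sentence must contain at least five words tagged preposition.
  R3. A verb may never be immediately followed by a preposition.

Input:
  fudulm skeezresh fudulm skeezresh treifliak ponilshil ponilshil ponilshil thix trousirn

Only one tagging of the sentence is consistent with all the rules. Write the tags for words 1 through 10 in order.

preposition preposition preposition preposition verb adverb adverb adverb preposition verb

Candidates per position — 1:fudulm {verb,preposition}; 2:skeezresh {adverb,preposition}; 3:fudulm {verb,preposition}; 4:skeezresh {adverb,preposition}; 5:treifliak {verb}; 6:ponilshil {adverb}; 7:ponilshil {adverb}; 8:ponilshil {adverb}; 9:thix {preposition}; 10:trousirn {verb}.
At position 1, choosing verb makes rule 2 impossible to satisfy; hence preposition.
At position 2, choosing adverb makes rule 2 impossible to satisfy; hence preposition.
At position 3, choosing verb makes rule 2 impossible to satisfy; hence preposition.
At position 4, choosing adverb makes rule 2 impossible to satisfy; hence preposition.
The only consistent sequence is: preposition preposition preposition preposition verb adverb adverb adverb preposition verb.
Checking: rule 1 satisfied; rule 2 satisfied; rule 3 satisfied.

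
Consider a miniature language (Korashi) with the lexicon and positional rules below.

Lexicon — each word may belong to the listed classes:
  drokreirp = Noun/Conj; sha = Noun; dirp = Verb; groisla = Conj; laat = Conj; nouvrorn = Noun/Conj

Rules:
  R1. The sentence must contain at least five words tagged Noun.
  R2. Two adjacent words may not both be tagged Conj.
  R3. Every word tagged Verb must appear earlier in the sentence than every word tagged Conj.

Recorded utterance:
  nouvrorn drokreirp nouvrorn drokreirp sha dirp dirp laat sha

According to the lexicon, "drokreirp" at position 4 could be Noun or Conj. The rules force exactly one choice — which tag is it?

Candidates per position — 1:nouvrorn {Noun,Conj}; 2:drokreirp {Noun,Conj}; 3:nouvrorn {Noun,Conj}; 4:drokreirp {Noun,Conj}; 5:sha {Noun}; 6:dirp {Verb}; 7:dirp {Verb}; 8:laat {Conj}; 9:sha {Noun}.
Word 1 cannot be Conj — rule 3 would then fail for every completion. It is Noun.
Word 2 cannot be Conj — rule 3 would then fail for every completion. It is Noun.
Word 3 cannot be Conj — rule 3 would then fail for every completion. It is Noun.
Word 4 cannot be Conj — rule 3 would then fail for every completion. It is Noun.
That leaves exactly one tagging: Noun Noun Noun Noun Noun Verb Verb Conj Noun.
Verifying each rule — rule 1 holds; rule 2 holds; rule 3 holds.

Noun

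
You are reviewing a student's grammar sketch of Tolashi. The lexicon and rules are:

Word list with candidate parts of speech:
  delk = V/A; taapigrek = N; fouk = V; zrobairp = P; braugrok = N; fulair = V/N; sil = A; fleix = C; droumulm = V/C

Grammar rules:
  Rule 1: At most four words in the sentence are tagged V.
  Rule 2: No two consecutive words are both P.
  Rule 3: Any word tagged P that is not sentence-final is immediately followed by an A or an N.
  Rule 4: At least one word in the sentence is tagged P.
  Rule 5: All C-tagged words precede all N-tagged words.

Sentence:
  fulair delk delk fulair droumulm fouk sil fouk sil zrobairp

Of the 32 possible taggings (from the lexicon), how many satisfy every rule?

Candidates per position — 1:fulair {V,N}; 2:delk {V,A}; 3:delk {V,A}; 4:fulair {V,N}; 5:droumulm {V,C}; 6:fouk {V}; 7:sil {A}; 8:fouk {V}; 9:sil {A}; 10:zrobairp {P}.
There are 32 candidate sequences in total.
Checking each against the rules leaves 6 sequences.
Count = 6.

6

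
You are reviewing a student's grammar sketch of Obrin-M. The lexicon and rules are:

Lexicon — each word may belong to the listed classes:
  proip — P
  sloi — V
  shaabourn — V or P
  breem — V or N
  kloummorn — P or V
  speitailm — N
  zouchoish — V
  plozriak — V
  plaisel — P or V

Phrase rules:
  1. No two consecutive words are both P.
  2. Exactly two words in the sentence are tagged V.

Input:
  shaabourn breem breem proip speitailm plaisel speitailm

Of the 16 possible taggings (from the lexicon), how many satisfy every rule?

Candidates per position — 1:shaabourn {V,P}; 2:breem {V,N}; 3:breem {V,N}; 4:proip {P}; 5:speitailm {N}; 6:plaisel {P,V}; 7:speitailm {N}.
There are 16 candidate sequences in total.
Checking each against the rules leaves 6 sequences.
Count = 6.

6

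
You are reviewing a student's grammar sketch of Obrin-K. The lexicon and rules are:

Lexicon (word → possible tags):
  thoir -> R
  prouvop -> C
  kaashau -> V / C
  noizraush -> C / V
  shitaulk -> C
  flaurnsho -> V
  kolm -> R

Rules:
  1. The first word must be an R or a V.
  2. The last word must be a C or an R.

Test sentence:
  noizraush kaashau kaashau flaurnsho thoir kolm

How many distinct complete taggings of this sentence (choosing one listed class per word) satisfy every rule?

4

Candidates per position — 1:noizraush {C,V}; 2:kaashau {V,C}; 3:kaashau {V,C}; 4:flaurnsho {V}; 5:thoir {R}; 6:kolm {R}.
There are 8 candidate sequences in total.
The sequences that satisfy every rule: V V V V R R; V V C V R R; V C V V R R; V C C V R R.
Count = 4.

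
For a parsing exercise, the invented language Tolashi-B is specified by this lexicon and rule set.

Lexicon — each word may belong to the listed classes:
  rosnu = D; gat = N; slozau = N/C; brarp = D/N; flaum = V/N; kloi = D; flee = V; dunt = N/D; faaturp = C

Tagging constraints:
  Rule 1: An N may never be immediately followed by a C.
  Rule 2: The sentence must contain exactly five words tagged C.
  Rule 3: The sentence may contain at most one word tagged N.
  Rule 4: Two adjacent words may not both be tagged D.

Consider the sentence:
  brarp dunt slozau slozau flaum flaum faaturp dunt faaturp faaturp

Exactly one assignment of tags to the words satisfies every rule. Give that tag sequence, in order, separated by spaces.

Candidates per position — 1:brarp {D,N}; 2:dunt {N,D}; 3:slozau {N,C}; 4:slozau {N,C}; 5:flaum {V,N}; 6:flaum {V,N}; 7:faaturp {C}; 8:dunt {N,D}; 9:faaturp {C}; 10:faaturp {C}.
Position 3: N is ruled out by rule 2; that leaves C.
Position 4: N is ruled out by rule 2; that leaves C.
Position 6: N is ruled out by rule 1; that leaves V.
Position 8: N is ruled out by rule 1; that leaves D.
Position 2: N is ruled out by rule 1; that leaves D.
Position 1: D is ruled out by rule 4; that leaves N.
Position 5: N is ruled out by rule 3; that leaves V.
So the tagging must be: N D C C V V C D C C.
Rule-by-rule: rule 1 ok; rule 2 ok; rule 3 ok; rule 4 ok.

N D C C V V C D C C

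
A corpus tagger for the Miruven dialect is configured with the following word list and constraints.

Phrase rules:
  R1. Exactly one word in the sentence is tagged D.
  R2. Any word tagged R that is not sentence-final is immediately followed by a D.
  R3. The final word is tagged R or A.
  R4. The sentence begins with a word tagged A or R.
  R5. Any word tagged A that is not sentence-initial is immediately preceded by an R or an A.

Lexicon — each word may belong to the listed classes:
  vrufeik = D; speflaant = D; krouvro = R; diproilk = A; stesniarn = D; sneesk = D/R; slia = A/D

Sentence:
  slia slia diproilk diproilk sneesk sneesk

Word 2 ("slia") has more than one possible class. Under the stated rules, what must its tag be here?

Candidates per position — 1:slia {A,D}; 2:slia {A,D}; 3:diproilk {A}; 4:diproilk {A}; 5:sneesk {D,R}; 6:sneesk {D,R}.
Position 1: D is ruled out by rule 4; that leaves A.
Position 2: D is ruled out by rule 5; that leaves A.
Position 6: D is ruled out by rule 3; that leaves R.
Position 5: R is ruled out by rule 1; that leaves D.
The unique satisfying tagging is: A A A A D R.
Rule-by-rule: rule 1 ok; rule 2 ok; rule 3 ok; rule 4 ok; rule 5 ok.

A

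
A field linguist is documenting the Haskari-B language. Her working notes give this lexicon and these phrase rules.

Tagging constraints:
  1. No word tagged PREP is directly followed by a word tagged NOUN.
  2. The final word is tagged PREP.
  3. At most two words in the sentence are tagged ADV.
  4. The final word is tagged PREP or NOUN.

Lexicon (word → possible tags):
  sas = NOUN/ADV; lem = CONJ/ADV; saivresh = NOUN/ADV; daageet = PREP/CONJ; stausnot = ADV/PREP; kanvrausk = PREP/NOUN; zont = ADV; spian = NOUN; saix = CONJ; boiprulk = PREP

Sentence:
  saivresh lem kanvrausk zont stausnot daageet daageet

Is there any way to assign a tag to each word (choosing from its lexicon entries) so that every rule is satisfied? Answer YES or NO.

Candidates per position — 1:saivresh {NOUN,ADV}; 2:lem {CONJ,ADV}; 3:kanvrausk {PREP,NOUN}; 4:zont {ADV}; 5:stausnot {ADV,PREP}; 6:daageet {PREP,CONJ}; 7:daageet {PREP,CONJ}.
One satisfying assignment: NOUN ADV NOUN ADV PREP CONJ PREP.
Checking: rule 1 ✓; rule 2 ✓; rule 3 ✓; rule 4 ✓.

YES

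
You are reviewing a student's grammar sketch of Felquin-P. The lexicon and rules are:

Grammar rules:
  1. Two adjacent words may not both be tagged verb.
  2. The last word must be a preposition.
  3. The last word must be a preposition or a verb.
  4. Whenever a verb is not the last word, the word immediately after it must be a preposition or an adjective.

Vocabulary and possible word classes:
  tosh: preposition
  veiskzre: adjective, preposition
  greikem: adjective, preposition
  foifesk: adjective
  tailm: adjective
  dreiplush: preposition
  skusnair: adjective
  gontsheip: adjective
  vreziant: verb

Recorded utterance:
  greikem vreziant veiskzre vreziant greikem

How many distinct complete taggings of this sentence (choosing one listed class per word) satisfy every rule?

4

Candidates per position — 1:greikem {adjective,preposition}; 2:vreziant {verb}; 3:veiskzre {adjective,preposition}; 4:vreziant {verb}; 5:greikem {adjective,preposition}.
There are 8 candidate sequences in total.
The sequences that satisfy every rule: adjective verb adjective verb preposition; adjective verb preposition verb preposition; preposition verb adjective verb preposition; preposition verb preposition verb preposition.
Count = 4.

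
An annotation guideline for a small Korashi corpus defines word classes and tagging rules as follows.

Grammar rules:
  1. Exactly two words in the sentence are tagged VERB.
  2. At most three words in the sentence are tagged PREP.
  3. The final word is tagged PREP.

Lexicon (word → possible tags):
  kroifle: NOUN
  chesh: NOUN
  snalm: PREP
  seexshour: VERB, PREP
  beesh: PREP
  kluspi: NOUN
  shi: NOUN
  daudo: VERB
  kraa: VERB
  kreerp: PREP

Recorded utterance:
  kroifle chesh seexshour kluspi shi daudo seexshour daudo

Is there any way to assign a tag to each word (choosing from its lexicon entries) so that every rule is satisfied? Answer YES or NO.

NO

Candidates per position — 1:kroifle {NOUN}; 2:chesh {NOUN}; 3:seexshour {VERB,PREP}; 4:kluspi {NOUN}; 5:shi {NOUN}; 6:daudo {VERB}; 7:seexshour {VERB,PREP}; 8:daudo {VERB}.
Rule 3 cannot be satisfied by any choice of tags from the lexicon.
So there is no consistent tagging.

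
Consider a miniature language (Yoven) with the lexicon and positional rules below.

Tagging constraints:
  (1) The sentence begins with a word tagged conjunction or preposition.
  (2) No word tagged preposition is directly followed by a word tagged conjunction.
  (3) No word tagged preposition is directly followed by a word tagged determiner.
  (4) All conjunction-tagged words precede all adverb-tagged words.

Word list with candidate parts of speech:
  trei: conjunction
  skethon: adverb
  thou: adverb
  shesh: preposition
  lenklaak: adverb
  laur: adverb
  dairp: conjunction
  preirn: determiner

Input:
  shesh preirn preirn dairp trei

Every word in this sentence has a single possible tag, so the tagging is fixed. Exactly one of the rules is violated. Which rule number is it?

Fixed tagging: preposition determiner determiner conjunction conjunction.
Applying the rules: R1 ok, R2 ok, R3 fails, R4 ok.
Only rule 3 fails.

3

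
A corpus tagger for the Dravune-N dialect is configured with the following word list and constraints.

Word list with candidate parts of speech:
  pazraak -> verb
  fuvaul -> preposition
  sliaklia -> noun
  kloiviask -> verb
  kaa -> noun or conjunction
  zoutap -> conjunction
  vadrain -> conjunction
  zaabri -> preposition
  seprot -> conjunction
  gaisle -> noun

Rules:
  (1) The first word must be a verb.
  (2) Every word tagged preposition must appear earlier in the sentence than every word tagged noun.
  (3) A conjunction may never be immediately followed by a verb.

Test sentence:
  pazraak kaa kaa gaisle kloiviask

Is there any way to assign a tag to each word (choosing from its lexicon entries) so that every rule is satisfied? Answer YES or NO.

YES

Candidates per position — 1:pazraak {verb}; 2:kaa {noun,conjunction}; 3:kaa {noun,conjunction}; 4:gaisle {noun}; 5:kloiviask {verb}.
One satisfying assignment: verb noun noun noun verb.
Verifying each rule — rule 1 holds; rule 2 holds; rule 3 holds.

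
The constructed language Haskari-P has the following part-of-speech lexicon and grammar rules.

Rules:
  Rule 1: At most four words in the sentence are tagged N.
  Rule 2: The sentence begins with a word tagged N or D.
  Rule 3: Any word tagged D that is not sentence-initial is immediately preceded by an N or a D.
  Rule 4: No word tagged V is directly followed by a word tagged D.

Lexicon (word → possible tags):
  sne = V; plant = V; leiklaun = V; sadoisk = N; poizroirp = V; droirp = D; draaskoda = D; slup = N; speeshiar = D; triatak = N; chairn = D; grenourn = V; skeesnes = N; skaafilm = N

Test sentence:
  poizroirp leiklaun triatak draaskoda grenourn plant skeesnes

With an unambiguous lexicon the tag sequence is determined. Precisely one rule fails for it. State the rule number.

2

Fixed tagging: V V N D V V N.
Applying the rules: R1 ✓, R2 ✗, R3 ✓, R4 ✓.
Only rule 2 fails.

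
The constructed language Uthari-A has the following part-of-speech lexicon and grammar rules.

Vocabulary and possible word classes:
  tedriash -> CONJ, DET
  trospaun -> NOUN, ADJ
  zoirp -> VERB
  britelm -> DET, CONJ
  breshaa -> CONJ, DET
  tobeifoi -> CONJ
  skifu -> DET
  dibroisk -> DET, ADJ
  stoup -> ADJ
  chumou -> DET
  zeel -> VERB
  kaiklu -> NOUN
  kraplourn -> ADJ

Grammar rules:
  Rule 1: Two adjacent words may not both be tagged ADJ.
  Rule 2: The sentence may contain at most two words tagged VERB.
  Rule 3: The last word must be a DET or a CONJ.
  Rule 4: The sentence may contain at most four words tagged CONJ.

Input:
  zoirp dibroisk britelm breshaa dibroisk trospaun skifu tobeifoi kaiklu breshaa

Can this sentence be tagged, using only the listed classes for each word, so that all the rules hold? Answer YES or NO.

Candidates per position — 1:zoirp {VERB}; 2:dibroisk {DET,ADJ}; 3:britelm {DET,CONJ}; 4:breshaa {CONJ,DET}; 5:dibroisk {DET,ADJ}; 6:trospaun {NOUN,ADJ}; 7:skifu {DET}; 8:tobeifoi {CONJ}; 9:kaiklu {NOUN}; 10:breshaa {CONJ,DET}.
One satisfying assignment: VERB DET DET CONJ DET NOUN DET CONJ NOUN CONJ.
Rule-by-rule: rule 1 ✓; rule 2 ✓; rule 3 ✓; rule 4 ✓.

YES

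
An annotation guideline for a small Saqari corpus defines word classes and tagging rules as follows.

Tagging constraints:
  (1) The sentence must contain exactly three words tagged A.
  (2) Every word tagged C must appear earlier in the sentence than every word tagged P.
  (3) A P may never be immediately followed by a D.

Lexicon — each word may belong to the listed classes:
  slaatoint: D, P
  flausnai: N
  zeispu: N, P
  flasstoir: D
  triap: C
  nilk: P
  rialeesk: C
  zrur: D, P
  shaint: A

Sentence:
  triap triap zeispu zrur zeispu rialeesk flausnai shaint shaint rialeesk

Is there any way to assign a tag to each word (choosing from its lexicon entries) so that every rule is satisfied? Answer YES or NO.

Candidates per position — 1:triap {C}; 2:triap {C}; 3:zeispu {N,P}; 4:zrur {D,P}; 5:zeispu {N,P}; 6:rialeesk {C}; 7:flausnai {N}; 8:shaint {A}; 9:shaint {A}; 10:rialeesk {C}.
Rule 1 cannot be satisfied by any choice of tags from the lexicon.
So there is no consistent tagging.

NO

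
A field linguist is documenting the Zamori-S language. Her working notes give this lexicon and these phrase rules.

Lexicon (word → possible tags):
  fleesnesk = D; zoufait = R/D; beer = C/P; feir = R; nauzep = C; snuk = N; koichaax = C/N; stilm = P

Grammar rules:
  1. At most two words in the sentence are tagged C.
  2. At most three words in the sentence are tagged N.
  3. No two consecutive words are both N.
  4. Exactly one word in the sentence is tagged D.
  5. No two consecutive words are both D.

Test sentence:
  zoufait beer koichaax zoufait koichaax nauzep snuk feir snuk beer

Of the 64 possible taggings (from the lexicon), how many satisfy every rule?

Candidates per position — 1:zoufait {R,D}; 2:beer {C,P}; 3:koichaax {C,N}; 4:zoufait {R,D}; 5:koichaax {C,N}; 6:nauzep {C}; 7:snuk {N}; 8:feir {R}; 9:snuk {N}; 10:beer {C,P}.
There are 64 candidate sequences in total.
The sequences that satisfy every rule: R P C D N C N R N P; R P N D C C N R N P; D P C R N C N R N P; D P N R C C N R N P.
Count = 4.

4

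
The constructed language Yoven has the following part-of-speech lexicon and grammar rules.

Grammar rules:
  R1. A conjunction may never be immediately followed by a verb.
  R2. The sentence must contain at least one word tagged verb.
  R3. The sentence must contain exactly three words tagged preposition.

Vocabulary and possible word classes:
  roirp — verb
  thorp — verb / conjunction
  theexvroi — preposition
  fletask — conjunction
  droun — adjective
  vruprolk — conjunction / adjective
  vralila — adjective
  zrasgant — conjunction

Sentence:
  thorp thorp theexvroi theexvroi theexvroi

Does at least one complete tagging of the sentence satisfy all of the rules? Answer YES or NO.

Candidates per position — 1:thorp {verb,conjunction}; 2:thorp {verb,conjunction}; 3:theexvroi {preposition}; 4:theexvroi {preposition}; 5:theexvroi {preposition}.
One satisfying assignment: verb verb preposition preposition preposition.
Check: rule 1 ✓; rule 2 ✓; rule 3 ✓.

YES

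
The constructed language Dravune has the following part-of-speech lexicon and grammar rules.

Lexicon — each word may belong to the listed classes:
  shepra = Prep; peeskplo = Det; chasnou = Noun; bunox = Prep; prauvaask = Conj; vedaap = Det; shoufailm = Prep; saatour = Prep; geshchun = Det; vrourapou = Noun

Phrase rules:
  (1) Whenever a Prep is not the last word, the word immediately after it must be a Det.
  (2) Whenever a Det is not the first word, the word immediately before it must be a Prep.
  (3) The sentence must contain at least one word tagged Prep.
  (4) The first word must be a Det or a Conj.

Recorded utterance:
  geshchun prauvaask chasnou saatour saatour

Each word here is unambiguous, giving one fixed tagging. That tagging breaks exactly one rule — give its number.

1

Fixed tagging: Det Conj Noun Prep Prep.
Checking each rule: R1 violated, R2 holds, R3 holds, R4 holds.
Only rule 1 fails.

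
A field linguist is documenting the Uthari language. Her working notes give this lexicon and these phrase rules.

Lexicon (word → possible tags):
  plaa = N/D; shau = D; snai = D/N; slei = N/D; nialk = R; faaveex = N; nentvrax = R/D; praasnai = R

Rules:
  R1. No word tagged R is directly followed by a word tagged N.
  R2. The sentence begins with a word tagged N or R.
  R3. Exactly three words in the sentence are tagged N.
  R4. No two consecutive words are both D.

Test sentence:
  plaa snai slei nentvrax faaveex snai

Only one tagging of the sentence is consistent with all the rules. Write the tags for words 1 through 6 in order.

Candidates per position — 1:plaa {N,D}; 2:snai {D,N}; 3:slei {N,D}; 4:nentvrax {R,D}; 5:faaveex {N}; 6:snai {D,N}.
Word 1 cannot be D — rule 2 would then fail for every completion. It is N.
Word 4 cannot be R — rule 1 would then fail for every completion. It is D.
Word 3 cannot be D — rule 4 would then fail for every completion. It is N.
Word 6 cannot be N — rule 3 would then fail for every completion. It is D.
Word 2 cannot be N — rule 3 would then fail for every completion. It is D.
The unique satisfying tagging is: N D N D N D.
Rule-by-rule: rule 1 satisfied; rule 2 satisfied; rule 3 satisfied; rule 4 satisfied.

N D N D N D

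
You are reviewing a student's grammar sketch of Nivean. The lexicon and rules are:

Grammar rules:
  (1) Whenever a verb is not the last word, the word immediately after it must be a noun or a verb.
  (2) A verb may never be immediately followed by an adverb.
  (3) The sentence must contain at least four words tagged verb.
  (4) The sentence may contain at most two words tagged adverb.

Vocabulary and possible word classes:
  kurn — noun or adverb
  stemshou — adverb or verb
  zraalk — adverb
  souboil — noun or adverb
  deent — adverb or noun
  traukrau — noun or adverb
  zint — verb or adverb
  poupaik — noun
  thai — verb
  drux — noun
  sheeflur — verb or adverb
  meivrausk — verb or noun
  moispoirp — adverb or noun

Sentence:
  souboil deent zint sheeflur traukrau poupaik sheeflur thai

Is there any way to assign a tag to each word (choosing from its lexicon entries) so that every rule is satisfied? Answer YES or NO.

YES

Candidates per position — 1:souboil {noun,adverb}; 2:deent {adverb,noun}; 3:zint {verb,adverb}; 4:sheeflur {verb,adverb}; 5:traukrau {noun,adverb}; 6:poupaik {noun}; 7:sheeflur {verb,adverb}; 8:thai {verb}.
One satisfying assignment: adverb adverb verb verb noun noun verb verb.
Verifying each rule — rule 1 satisfied; rule 2 satisfied; rule 3 satisfied; rule 4 satisfied.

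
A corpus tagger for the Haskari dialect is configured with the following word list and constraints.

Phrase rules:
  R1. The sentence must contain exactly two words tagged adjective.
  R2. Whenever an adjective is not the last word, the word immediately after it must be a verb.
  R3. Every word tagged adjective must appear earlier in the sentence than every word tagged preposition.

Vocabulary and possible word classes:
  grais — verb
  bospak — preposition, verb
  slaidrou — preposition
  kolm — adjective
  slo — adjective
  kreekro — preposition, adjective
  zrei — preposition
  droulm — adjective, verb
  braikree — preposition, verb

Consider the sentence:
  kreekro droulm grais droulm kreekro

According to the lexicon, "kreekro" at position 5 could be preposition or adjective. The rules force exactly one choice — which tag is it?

adjective

Candidates per position — 1:kreekro {preposition,adjective}; 2:droulm {adjective,verb}; 3:grais {verb}; 4:droulm {adjective,verb}; 5:kreekro {preposition,adjective}.
Position 4: tagging it adjective would leave rule 2 unsatisfiable, so it must be verb.
Position 5: the remaining choice is settled jointly with positions 1, 2 — only adjective at position 5 is part of a tagging that satisfies every rule.
So the tagging must be: adjective verb verb verb adjective.
Check: rule 1 satisfied; rule 2 satisfied; rule 3 satisfied.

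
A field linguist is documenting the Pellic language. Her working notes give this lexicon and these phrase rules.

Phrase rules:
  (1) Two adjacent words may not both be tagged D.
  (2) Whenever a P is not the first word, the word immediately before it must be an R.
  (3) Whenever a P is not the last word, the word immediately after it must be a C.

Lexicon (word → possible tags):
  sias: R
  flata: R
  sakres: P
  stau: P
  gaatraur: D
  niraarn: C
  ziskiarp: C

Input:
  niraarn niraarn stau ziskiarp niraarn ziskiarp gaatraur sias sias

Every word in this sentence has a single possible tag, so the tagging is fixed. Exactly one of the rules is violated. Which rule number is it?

2

Fixed tagging: C C P C C C D R R.
Rule check: R1 pass, R2 fail, R3 pass.
Only rule 2 fails.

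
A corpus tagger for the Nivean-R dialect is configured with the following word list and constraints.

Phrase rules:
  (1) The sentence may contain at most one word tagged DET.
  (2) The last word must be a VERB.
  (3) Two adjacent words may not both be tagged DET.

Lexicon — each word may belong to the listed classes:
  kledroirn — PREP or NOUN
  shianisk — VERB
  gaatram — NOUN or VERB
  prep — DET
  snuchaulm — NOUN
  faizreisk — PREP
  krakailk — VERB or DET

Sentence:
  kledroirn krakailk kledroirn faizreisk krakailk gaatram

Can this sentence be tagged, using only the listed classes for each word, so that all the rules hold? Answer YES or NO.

Candidates per position — 1:kledroirn {PREP,NOUN}; 2:krakailk {VERB,DET}; 3:kledroirn {PREP,NOUN}; 4:faizreisk {PREP}; 5:krakailk {VERB,DET}; 6:gaatram {NOUN,VERB}.
One satisfying assignment: PREP VERB NOUN PREP DET VERB.
Check: rule 1 holds; rule 2 holds; rule 3 holds.

YES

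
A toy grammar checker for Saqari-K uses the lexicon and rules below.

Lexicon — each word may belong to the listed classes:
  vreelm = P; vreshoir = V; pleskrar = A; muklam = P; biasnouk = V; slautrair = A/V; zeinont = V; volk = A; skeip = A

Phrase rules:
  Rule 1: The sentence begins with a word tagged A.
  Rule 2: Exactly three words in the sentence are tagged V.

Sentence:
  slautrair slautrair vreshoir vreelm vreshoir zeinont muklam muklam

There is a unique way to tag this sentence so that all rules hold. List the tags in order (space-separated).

Candidates per position — 1:slautrair {A,V}; 2:slautrair {A,V}; 3:vreshoir {V}; 4:vreelm {P}; 5:vreshoir {V}; 6:zeinont {V}; 7:muklam {P}; 8:muklam {P}.
At position 1, choosing V makes rule 1 impossible to satisfy; hence A.
At position 2, choosing V makes rule 2 impossible to satisfy; hence A.
That leaves exactly one tagging: A A V P V V P P.
Check: rule 1 ✓; rule 2 ✓.

A A V P V V P P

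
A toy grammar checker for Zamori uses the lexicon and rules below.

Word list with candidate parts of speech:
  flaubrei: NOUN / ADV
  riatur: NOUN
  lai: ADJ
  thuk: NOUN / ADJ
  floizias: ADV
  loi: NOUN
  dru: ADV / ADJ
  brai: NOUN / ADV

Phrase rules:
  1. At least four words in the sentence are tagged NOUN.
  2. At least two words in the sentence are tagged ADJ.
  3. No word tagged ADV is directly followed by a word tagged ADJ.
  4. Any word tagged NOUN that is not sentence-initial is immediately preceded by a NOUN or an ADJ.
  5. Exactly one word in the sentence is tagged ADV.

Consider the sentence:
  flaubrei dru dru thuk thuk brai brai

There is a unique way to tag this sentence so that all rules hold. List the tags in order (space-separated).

NOUN ADJ ADJ NOUN NOUN NOUN ADV

Candidates per position — 1:flaubrei {NOUN,ADV}; 2:dru {ADV,ADJ}; 3:dru {ADV,ADJ}; 4:thuk {NOUN,ADJ}; 5:thuk {NOUN,ADJ}; 6:brai {NOUN,ADV}; 7:brai {NOUN,ADV}.
The remaining ambiguous positions (1, 2, 3, 4, 5, 6, 7) are resolved jointly — only one combination satisfies every rule.
So the tagging must be: NOUN ADJ ADJ NOUN NOUN NOUN ADV.
Check: rule 1 ok; rule 2 ok; rule 3 ok; rule 4 ok; rule 5 ok.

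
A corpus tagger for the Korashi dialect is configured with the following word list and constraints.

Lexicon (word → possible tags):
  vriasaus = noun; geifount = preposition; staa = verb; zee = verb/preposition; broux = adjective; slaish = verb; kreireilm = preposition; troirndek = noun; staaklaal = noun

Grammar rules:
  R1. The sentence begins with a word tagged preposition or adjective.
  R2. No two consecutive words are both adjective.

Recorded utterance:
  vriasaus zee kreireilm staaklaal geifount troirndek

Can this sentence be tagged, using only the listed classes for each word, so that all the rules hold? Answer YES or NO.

NO

Candidates per position — 1:vriasaus {noun}; 2:zee {verb,preposition}; 3:kreireilm {preposition}; 4:staaklaal {noun}; 5:geifount {preposition}; 6:troirndek {noun}.
Rule 1 cannot be satisfied by any choice of tags from the lexicon.
So there is no consistent tagging.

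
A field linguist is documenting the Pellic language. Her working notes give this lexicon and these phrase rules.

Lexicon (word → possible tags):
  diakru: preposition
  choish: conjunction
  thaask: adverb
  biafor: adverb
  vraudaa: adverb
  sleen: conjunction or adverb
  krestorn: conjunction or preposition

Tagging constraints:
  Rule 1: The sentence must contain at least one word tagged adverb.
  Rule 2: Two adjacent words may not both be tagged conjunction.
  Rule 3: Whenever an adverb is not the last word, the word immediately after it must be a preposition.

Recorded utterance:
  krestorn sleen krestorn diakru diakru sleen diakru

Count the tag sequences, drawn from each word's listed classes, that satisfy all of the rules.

5

Candidates per position — 1:krestorn {conjunction,preposition}; 2:sleen {conjunction,adverb}; 3:krestorn {conjunction,preposition}; 4:diakru {preposition}; 5:diakru {preposition}; 6:sleen {conjunction,adverb}; 7:diakru {preposition}.
There are 16 candidate sequences in total.
The sequences that satisfy every rule: conjunction adverb preposition preposition preposition conjunction preposition; conjunction adverb preposition preposition preposition adverb preposition; preposition conjunction preposition preposition preposition adverb preposition; preposition adverb preposition preposition preposition conjunction preposition; preposition adverb preposition preposition preposition adverb preposition.
Count = 5.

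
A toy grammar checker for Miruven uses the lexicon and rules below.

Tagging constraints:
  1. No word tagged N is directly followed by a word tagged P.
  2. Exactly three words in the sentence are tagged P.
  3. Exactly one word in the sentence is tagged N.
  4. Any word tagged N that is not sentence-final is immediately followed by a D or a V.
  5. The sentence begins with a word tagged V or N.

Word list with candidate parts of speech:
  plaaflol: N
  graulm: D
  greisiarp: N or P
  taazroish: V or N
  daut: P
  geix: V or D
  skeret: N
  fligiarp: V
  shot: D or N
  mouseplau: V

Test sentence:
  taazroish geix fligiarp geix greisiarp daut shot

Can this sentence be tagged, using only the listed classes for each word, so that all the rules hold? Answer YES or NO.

NO

Candidates per position — 1:taazroish {V,N}; 2:geix {V,D}; 3:fligiarp {V}; 4:geix {V,D}; 5:greisiarp {N,P}; 6:daut {P}; 7:shot {D,N}.
Rule 2 cannot be satisfied by any choice of tags from the lexicon.
So there is no consistent tagging.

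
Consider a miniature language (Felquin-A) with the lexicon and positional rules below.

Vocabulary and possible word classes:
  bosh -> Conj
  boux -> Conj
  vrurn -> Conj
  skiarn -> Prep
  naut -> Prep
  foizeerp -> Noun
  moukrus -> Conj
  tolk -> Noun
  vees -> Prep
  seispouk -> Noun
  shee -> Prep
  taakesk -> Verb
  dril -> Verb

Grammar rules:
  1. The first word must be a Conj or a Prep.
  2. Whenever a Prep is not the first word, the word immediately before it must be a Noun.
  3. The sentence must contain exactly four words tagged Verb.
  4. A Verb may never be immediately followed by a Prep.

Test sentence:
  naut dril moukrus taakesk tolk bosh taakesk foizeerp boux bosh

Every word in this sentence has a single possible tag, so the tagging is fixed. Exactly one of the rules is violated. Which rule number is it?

3

Fixed tagging: Prep Verb Conj Verb Noun Conj Verb Noun Conj Conj.
Rule check: R1 ✓, R2 ✓, R3 ✗, R4 ✓.
Only rule 3 fails.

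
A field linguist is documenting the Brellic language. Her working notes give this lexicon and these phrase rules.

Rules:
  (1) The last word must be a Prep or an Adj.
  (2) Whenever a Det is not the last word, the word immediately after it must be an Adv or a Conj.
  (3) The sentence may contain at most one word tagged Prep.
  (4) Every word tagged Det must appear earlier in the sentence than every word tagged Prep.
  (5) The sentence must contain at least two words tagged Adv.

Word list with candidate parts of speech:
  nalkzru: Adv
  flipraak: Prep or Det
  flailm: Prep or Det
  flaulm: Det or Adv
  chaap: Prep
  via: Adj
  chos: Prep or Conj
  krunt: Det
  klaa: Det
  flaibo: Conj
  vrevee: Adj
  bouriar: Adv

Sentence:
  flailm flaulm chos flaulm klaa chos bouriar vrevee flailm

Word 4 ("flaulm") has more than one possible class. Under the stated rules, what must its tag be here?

Adv

Candidates per position — 1:flailm {Prep,Det}; 2:flaulm {Det,Adv}; 3:chos {Prep,Conj}; 4:flaulm {Det,Adv}; 5:klaa {Det}; 6:chos {Prep,Conj}; 7:bouriar {Adv}; 8:vrevee {Adj}; 9:flailm {Prep,Det}.
Position 1: Prep is ruled out by rule 4; that leaves Det.
Position 2: Det is ruled out by rule 2; that leaves Adv.
Position 3: Prep is ruled out by rule 4; that leaves Conj.
Position 4: Det is ruled out by rule 2; that leaves Adv.
Position 6: Prep is ruled out by rule 2; that leaves Conj.
Position 9: Det is ruled out by rule 1; that leaves Prep.
The only consistent sequence is: Det Adv Conj Adv Det Conj Adv Adj Prep.
Checking: rule 1 satisfied; rule 2 satisfied; rule 3 satisfied; rule 4 satisfied; rule 5 satisfied.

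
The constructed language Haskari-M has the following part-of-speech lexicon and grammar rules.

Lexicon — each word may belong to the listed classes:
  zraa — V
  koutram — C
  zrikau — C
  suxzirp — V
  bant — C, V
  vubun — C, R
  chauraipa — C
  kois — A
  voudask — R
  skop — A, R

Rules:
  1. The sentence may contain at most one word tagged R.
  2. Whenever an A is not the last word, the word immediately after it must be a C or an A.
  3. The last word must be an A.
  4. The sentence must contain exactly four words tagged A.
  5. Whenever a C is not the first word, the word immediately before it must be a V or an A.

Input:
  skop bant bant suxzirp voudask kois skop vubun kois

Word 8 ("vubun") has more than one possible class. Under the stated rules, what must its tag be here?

C

Candidates per position — 1:skop {A,R}; 2:bant {C,V}; 3:bant {C,V}; 4:suxzirp {V}; 5:voudask {R}; 6:kois {A}; 7:skop {A,R}; 8:vubun {C,R}; 9:kois {A}.
Position 1: tagging it R would leave rule 1 unsatisfiable, so it must be A.
Position 2: tagging it V would leave rule 2 unsatisfiable, so it must be C.
Position 3: tagging it C would leave rule 5 unsatisfiable, so it must be V.
Position 7: tagging it R would leave rule 1 unsatisfiable, so it must be A.
Position 8: tagging it R would leave rule 1 unsatisfiable, so it must be C.
The unique satisfying tagging is: A C V V R A A C A.
Check: rule 1 ✓; rule 2 ✓; rule 3 ✓; rule 4 ✓; rule 5 ✓.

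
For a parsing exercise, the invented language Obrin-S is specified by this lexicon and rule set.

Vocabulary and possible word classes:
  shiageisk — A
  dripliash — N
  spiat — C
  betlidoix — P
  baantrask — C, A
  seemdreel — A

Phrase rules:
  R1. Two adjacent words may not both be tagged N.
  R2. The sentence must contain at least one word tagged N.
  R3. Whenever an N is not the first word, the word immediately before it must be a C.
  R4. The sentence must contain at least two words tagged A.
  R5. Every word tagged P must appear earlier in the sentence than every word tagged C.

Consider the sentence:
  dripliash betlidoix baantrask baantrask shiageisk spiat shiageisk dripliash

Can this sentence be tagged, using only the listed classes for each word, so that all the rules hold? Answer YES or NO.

Candidates per position — 1:dripliash {N}; 2:betlidoix {P}; 3:baantrask {C,A}; 4:baantrask {C,A}; 5:shiageisk {A}; 6:spiat {C}; 7:shiageisk {A}; 8:dripliash {N}.
Rule 3 cannot be satisfied by any choice of tags from the lexicon.
So there is no consistent tagging.

NO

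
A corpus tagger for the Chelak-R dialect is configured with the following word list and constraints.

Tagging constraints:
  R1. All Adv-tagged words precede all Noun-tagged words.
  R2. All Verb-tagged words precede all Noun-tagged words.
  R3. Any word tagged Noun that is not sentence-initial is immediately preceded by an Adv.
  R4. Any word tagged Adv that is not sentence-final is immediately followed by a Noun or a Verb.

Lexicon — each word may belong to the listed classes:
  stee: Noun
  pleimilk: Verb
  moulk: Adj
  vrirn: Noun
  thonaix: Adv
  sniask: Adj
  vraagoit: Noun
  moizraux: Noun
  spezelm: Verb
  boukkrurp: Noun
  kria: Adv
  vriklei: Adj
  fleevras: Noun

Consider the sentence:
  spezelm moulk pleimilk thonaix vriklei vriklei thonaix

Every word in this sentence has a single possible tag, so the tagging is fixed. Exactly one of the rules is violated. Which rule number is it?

4

Fixed tagging: Verb Adj Verb Adv Adj Adj Adv.
Applying the rules: R1 ok, R2 ok, R3 ok, R4 fails.
Only rule 4 fails.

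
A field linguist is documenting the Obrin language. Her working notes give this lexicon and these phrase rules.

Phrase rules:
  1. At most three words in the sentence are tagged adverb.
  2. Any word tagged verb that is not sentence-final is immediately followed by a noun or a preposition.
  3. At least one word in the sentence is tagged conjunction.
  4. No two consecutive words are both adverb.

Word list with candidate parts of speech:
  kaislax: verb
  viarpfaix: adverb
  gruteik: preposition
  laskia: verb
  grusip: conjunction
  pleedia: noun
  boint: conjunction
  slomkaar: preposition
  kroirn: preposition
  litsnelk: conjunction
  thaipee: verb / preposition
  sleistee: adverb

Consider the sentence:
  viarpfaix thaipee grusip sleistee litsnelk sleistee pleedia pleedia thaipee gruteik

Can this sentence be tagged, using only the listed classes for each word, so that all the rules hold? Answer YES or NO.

YES

Candidates per position — 1:viarpfaix {adverb}; 2:thaipee {verb,preposition}; 3:grusip {conjunction}; 4:sleistee {adverb}; 5:litsnelk {conjunction}; 6:sleistee {adverb}; 7:pleedia {noun}; 8:pleedia {noun}; 9:thaipee {verb,preposition}; 10:gruteik {preposition}.
One satisfying assignment: adverb preposition conjunction adverb conjunction adverb noun noun preposition preposition.
Verifying each rule — rule 1 ✓; rule 2 ✓; rule 3 ✓; rule 4 ✓.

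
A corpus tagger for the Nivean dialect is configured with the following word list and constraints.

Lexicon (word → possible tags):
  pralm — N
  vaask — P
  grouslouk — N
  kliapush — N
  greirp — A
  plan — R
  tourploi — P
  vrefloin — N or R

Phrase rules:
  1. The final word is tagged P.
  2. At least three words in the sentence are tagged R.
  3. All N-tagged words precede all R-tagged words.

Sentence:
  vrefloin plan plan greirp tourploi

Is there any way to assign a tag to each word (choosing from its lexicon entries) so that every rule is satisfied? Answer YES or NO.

Candidates per position — 1:vrefloin {N,R}; 2:plan {R}; 3:plan {R}; 4:greirp {A}; 5:tourploi {P}.
One satisfying assignment: R R R A P.
Checking: rule 1 satisfied; rule 2 satisfied; rule 3 satisfied.

YES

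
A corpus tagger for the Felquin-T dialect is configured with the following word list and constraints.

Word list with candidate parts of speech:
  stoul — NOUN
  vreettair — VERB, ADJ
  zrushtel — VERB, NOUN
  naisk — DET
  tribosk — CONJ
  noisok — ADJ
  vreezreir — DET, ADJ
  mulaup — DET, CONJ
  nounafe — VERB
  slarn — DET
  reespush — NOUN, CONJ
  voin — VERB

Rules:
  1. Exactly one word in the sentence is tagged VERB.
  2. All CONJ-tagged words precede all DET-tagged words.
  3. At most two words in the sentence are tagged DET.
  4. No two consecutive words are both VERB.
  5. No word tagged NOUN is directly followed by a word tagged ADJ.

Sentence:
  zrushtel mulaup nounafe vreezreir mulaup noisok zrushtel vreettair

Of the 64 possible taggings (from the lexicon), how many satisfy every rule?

0

Candidates per position — 1:zrushtel {VERB,NOUN}; 2:mulaup {DET,CONJ}; 3:nounafe {VERB}; 4:vreezreir {DET,ADJ}; 5:mulaup {DET,CONJ}; 6:noisok {ADJ}; 7:zrushtel {VERB,NOUN}; 8:vreettair {VERB,ADJ}.
There are 64 candidate sequences in total.
Every candidate sequence violates at least one rule; no consistent tagging exists.
Count = 0.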